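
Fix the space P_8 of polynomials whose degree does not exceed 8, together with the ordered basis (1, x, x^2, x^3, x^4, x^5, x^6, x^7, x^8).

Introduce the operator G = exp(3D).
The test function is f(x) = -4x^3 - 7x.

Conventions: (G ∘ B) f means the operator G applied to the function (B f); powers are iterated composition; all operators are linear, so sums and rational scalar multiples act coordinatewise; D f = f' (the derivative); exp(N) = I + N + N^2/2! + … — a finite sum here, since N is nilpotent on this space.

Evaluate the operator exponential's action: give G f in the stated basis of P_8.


order-1 term: -36x^2 - 21
order-2 term: -108x
order-3 term: -108
the series for exp(3D) f terminates at order 3
exp(3D) f = -4x^3 - 36x^2 - 115x - 129

the result is g(x) = -4x^3 - 36x^2 - 115x - 129


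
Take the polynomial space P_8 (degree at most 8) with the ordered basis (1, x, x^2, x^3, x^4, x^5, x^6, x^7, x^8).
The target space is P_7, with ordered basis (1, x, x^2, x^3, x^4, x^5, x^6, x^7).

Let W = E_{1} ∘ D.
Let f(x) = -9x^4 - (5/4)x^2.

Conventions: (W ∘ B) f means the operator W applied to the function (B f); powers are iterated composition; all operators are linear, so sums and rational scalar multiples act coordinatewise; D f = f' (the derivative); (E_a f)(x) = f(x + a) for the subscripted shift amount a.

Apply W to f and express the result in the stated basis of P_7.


D f = -36x^3 - (5/2)x
E_{1} D f = -36x^3 - 108x^2 - (221/2)x - 77/2

the result is g(x) = -36x^3 - 108x^2 - (221/2)x - 77/2


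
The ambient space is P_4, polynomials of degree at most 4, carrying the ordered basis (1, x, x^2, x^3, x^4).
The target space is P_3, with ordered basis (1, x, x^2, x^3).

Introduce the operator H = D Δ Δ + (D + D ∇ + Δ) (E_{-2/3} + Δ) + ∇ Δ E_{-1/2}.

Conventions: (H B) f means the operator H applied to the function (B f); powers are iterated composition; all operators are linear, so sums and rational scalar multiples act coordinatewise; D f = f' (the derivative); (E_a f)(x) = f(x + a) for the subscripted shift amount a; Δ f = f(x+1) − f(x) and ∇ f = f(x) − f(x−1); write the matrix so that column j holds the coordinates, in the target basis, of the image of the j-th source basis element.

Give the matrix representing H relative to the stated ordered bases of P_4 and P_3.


image of 1: 0
image of x: 2
image of x^2: 4x + 19/3
image of x^3: 6x^2 + 19x + 38/3
image of x^4: 8x^3 + 38x^2 + (152/3)x + 1700/27
each image's coordinates form column j of the matrix

the matrix is [[0, 2, 19/3, 38/3, 1700/27]; [0, 0, 4, 19, 152/3]; [0, 0, 0, 6, 38]; [0, 0, 0, 0, 8]] (rows listed top to bottom)


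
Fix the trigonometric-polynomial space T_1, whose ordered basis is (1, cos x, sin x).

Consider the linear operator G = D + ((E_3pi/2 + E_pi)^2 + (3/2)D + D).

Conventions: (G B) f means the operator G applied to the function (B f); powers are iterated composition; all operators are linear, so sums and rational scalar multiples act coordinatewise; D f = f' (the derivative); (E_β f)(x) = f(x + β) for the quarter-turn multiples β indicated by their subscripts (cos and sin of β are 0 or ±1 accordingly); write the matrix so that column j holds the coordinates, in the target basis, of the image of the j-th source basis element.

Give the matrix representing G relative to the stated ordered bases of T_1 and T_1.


image of 1: 4
image of cos x: -(11/2)sin x
image of sin x: (11/2)cos x
each image's coordinates form column j of the matrix

the matrix is [[4, 0, 0]; [0, 0, 11/2]; [0, -11/2, 0]] (rows listed top to bottom)


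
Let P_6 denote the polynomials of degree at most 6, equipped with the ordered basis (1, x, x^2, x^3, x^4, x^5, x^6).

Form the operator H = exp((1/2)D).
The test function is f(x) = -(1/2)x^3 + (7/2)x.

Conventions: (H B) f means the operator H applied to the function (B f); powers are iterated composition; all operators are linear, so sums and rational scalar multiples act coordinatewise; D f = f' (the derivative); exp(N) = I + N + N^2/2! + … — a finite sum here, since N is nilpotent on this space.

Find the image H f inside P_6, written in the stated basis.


the image equals g(x) = -(1/2)x^3 - (3/4)x^2 + (25/8)x + 27/16

order-1 term: -(3/4)x^2 + 7/4
order-2 term: -(3/8)x
order-3 term: -1/16
the series for exp((1/2)D) f terminates at order 3
exp((1/2)D) f = -(1/2)x^3 - (3/4)x^2 + (25/8)x + 27/16


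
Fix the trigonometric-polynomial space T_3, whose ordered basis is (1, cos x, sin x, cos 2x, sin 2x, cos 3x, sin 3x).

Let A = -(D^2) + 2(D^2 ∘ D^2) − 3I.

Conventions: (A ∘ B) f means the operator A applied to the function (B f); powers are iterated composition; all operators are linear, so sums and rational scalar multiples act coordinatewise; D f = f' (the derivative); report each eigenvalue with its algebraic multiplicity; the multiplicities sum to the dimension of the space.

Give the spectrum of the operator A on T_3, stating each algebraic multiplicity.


λ = -3 (multiplicity 1), λ = 0 (multiplicity 2), λ = 33 (multiplicity 2), λ = 168 (multiplicity 2)

image of 1: -3
image of cos x: 0
image of sin x: 0
image of cos 2x: 33cos 2x
image of sin 2x: 33sin 2x
image of cos 3x: 168cos 3x
image of sin 3x: 168sin 3x
the matrix is diagonal; its diagonal is (-3, 0, 0, 33, 33, 168, 168)
for a triangular matrix the eigenvalues are the diagonal entries, with algebraic multiplicity their repetition count


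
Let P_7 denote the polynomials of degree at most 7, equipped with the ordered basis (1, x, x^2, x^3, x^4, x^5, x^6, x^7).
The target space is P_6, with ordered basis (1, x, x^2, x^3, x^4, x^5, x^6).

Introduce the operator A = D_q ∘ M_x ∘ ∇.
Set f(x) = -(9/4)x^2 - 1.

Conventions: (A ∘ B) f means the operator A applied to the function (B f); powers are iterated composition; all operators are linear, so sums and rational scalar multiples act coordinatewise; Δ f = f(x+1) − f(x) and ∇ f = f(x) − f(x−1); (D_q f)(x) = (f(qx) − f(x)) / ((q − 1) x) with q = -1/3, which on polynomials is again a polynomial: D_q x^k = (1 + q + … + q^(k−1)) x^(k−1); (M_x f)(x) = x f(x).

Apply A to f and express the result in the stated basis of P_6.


∇ f = -(9/2)x + 9/4
M_x ∇ f = -(9/2)x^2 + (9/4)x
D_q M_x ∇ f = -3x + 9/4

g(x) = -3x + 9/4


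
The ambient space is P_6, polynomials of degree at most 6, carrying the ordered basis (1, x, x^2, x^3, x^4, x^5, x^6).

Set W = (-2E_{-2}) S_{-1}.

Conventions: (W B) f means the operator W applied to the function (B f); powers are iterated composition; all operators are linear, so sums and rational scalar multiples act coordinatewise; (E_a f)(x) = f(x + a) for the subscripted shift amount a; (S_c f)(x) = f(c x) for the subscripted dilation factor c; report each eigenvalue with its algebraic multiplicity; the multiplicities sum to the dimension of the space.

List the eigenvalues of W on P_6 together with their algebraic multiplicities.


λ = -2 (multiplicity 4), λ = 2 (multiplicity 3)

image of 1: -2
image of x: 2x - 4
image of x^2: -2x^2 + 8x - 8
image of x^3: 2x^3 - 12x^2 + 24x - 16
image of x^4: -2x^4 + 16x^3 - 48x^2 + 64x - 32
image of x^5: 2x^5 - 20x^4 + 80x^3 - 160x^2 + 160x - 64
image of x^6: -2x^6 + 24x^5 - 120x^4 + 320x^3 - 480x^2 + 384x - 128
the matrix is upper triangular; its diagonal is (-2, 2, -2, 2, -2, 2, -2)
for a triangular matrix the eigenvalues are the diagonal entries, with algebraic multiplicity their repetition count


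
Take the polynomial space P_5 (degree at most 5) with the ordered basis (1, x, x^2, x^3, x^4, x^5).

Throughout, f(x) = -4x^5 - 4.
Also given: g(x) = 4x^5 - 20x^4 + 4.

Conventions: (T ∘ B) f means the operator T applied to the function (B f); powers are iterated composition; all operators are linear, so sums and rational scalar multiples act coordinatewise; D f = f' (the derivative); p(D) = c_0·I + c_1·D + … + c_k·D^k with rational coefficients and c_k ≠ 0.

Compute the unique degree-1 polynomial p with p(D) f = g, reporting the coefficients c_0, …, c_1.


D^0 f = -4x^5 - 4
D^1 f = -20x^4
matching coefficients of g against c_0 f + c_1 Df + … from the top degree down determines the c_i
solution: c_0 = -1, c_1 = 1

p(D) = -I + D, i.e. c_0 = -1, c_1 = 1


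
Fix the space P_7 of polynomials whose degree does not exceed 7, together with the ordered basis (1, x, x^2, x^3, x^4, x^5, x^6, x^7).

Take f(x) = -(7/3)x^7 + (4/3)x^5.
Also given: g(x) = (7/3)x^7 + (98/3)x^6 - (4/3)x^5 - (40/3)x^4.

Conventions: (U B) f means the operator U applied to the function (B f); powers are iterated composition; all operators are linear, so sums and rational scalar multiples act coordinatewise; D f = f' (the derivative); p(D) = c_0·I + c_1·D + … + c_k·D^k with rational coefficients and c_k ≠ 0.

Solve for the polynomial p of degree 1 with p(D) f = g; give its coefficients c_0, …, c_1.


p(D) = -I − 2·D, i.e. c_0 = -1, c_1 = -2

D^0 f = -(7/3)x^7 + (4/3)x^5
D^1 f = -(49/3)x^6 + (20/3)x^4
matching coefficients of g against c_0 f + c_1 Df + … from the top degree down determines the c_i
solution: c_0 = -1, c_1 = -2


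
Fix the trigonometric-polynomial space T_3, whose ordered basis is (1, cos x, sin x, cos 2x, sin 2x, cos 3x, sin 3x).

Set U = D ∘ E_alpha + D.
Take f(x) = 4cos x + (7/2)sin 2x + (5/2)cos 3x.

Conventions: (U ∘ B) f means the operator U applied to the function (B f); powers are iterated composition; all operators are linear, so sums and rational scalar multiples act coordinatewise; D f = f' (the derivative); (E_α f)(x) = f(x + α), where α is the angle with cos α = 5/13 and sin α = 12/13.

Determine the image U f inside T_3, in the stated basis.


E_alpha f = (20/13)cos x - (48/13)sin x + (420/169)cos 2x - (833/338)sin 2x - (10175/4394)cos 3x + (2070/2197)sin 3x
D E_alpha f = -(48/13)cos x - (20/13)sin x - (833/169)cos 2x - (840/169)sin 2x + (6210/2197)cos 3x + (30525/4394)sin 3x
D f = -4sin x + 7cos 2x - (15/2)sin 3x
(D ∘ E_alpha + D) f = -(48/13)cos x - (72/13)sin x + (350/169)cos 2x - (840/169)sin 2x + (6210/2197)cos 3x - (1215/2197)sin 3x

the result is g(x) = -(48/13)cos x - (72/13)sin x + (350/169)cos 2x - (840/169)sin 2x + (6210/2197)cos 3x - (1215/2197)sin 3x


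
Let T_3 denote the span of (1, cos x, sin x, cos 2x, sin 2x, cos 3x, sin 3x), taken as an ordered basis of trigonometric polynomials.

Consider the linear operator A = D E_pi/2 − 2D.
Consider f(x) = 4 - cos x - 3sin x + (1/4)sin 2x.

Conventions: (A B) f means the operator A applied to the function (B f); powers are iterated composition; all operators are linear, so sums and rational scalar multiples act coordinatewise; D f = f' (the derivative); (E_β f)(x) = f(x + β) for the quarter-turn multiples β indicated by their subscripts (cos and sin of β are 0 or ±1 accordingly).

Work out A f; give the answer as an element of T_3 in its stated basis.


the image equals g(x) = 7cos x + sin x - (3/2)cos 2x

E_pi/2 f = 4 - 3cos x + sin x - (1/4)sin 2x
D E_pi/2 f = cos x + 3sin x - (1/2)cos 2x
D f = -3cos x + sin x + (1/2)cos 2x
(-2D) f = 6cos x - 2sin x - cos 2x
(D E_pi/2 − 2D) f = 7cos x + sin x - (3/2)cos 2x


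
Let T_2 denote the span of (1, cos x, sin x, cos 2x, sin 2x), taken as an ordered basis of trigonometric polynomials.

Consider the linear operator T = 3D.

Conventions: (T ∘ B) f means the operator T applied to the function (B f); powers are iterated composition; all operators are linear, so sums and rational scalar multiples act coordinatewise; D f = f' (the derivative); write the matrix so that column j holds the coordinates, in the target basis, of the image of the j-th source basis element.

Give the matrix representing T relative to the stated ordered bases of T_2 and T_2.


image of 1: 0
image of cos x: -3sin x
image of sin x: 3cos x
image of cos 2x: -6sin 2x
image of sin 2x: 6cos 2x
each image's coordinates form column j of the matrix

the matrix is [[0, 0, 0, 0, 0]; [0, 0, 3, 0, 0]; [0, -3, 0, 0, 0]; [0, 0, 0, 0, 6]; [0, 0, 0, -6, 0]] (rows listed top to bottom)


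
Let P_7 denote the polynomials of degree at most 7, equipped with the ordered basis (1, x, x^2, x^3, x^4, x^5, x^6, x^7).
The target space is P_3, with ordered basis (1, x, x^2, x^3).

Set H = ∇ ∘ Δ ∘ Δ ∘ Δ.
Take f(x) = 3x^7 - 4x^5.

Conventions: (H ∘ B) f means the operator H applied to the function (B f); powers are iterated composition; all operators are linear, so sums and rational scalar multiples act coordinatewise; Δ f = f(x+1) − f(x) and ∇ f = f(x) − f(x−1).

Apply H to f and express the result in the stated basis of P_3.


Δ f = 21x^6 + 63x^5 + 85x^4 + 65x^3 + 23x^2 + x - 1
Δ Δ f = 126x^5 + 630x^4 + 1390x^3 + 1650x^2 + 1022x + 258
Δ Δ Δ f = 630x^4 + 3780x^3 + 9210x^2 + 10620x + 4818
∇ (Δ ∘ Δ) Δ f = 2520x^3 + 7560x^2 + 9600x + 4560

the image equals g(x) = 2520x^3 + 7560x^2 + 9600x + 4560


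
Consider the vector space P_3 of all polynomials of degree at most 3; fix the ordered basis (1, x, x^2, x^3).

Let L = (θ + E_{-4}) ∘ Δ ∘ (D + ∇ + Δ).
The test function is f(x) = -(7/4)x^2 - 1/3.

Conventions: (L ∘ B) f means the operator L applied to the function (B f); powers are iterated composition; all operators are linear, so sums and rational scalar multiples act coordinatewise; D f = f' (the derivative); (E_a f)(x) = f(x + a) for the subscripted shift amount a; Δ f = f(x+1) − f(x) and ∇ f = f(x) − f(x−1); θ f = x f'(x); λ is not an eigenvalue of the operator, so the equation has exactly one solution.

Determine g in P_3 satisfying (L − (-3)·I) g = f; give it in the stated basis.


write g with unknown coordinates in the stated basis and equate coefficients in (L − (-3)·I) g = f
solving from the highest basis element down gives g = -(7/12)x^2 + 19/18
check: L g = -7/2
so L g − (-3)·g = -(7/4)x^2 - 1/3 = f ✓

g(x) = -(7/12)x^2 + 19/18


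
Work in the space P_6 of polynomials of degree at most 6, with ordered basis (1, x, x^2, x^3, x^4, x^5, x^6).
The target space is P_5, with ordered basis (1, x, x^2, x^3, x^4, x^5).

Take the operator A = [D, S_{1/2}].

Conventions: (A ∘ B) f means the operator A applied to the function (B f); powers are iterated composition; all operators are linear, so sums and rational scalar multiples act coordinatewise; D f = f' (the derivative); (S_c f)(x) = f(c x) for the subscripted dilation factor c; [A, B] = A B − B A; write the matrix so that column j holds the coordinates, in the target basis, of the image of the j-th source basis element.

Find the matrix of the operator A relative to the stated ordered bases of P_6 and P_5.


the matrix is [[0, -1/2, 0, 0, 0, 0, 0]; [0, 0, -1/2, 0, 0, 0, 0]; [0, 0, 0, -3/8, 0, 0, 0]; [0, 0, 0, 0, -1/4, 0, 0]; [0, 0, 0, 0, 0, -5/32, 0]; [0, 0, 0, 0, 0, 0, -3/32]] (rows listed top to bottom)

image of 1: 0
image of x: -1/2
image of x^2: -(1/2)x
image of x^3: -(3/8)x^2
image of x^4: -(1/4)x^3
image of x^5: -(5/32)x^4
image of x^6: -(3/32)x^5
each image's coordinates form column j of the matrix


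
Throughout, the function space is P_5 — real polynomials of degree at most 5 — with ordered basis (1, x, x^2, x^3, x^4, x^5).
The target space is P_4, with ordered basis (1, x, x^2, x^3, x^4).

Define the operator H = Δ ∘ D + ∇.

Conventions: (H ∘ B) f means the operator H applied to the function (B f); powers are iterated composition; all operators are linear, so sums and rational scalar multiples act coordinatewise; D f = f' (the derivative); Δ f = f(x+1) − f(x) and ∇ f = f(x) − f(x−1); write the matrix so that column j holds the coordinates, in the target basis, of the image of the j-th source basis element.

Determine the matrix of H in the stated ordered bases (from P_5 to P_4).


the matrix is [[0, 1, 1, 4, 3, 6]; [0, 0, 2, 3, 16, 15]; [0, 0, 0, 3, 6, 40]; [0, 0, 0, 0, 4, 10]; [0, 0, 0, 0, 0, 5]] (rows listed top to bottom)

image of 1: 0
image of x: 1
image of x^2: 2x + 1
image of x^3: 3x^2 + 3x + 4
image of x^4: 4x^3 + 6x^2 + 16x + 3
image of x^5: 5x^4 + 10x^3 + 40x^2 + 15x + 6
each image's coordinates form column j of the matrix


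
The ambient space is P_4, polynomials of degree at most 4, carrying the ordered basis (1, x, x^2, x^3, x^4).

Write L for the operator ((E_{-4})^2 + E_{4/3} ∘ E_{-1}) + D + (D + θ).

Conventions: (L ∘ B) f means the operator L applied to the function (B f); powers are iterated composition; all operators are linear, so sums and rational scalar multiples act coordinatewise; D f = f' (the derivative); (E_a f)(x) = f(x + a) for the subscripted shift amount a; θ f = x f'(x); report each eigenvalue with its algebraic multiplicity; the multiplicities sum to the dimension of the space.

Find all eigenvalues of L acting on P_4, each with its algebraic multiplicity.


image of 1: 2
image of x: 3x - 17/3
image of x^2: 4x^2 - (34/3)x + 577/9
image of x^3: 5x^3 - 17x^2 + (577/3)x - 13823/27
image of x^4: 6x^4 - (68/3)x^3 + (1154/3)x^2 - (55292/27)x + 331777/81
the matrix is upper triangular; its diagonal is (2, 3, 4, 5, 6)
for a triangular matrix the eigenvalues are the diagonal entries, with algebraic multiplicity their repetition count

λ = 2 (multiplicity 1), λ = 3 (multiplicity 1), λ = 4 (multiplicity 1), λ = 5 (multiplicity 1), λ = 6 (multiplicity 1)


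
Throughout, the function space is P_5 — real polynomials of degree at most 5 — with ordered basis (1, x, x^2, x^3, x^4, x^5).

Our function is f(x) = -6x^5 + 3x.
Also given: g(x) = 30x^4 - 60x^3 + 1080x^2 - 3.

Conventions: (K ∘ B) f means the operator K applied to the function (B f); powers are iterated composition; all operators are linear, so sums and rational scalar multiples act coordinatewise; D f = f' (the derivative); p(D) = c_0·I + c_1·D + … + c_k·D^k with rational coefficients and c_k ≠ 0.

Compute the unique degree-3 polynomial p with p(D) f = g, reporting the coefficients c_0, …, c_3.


c_0 = 0, c_1 = -1, c_2 = 1/2, c_3 = -3

D^0 f = -6x^5 + 3x
D^1 f = -30x^4 + 3
D^2 f = -120x^3
D^3 f = -360x^2
matching coefficients of g against c_0 f + c_1 Df + … from the top degree down determines the c_i
solution: c_0 = 0, c_1 = -1, c_2 = 1/2, c_3 = -3


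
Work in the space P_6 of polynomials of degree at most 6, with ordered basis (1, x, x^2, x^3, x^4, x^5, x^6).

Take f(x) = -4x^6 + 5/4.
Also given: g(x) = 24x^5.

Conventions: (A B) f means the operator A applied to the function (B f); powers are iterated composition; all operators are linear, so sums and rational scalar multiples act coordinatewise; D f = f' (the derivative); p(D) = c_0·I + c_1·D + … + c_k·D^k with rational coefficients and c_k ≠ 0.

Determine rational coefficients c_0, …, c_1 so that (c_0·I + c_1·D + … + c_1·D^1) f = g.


D^0 f = -4x^6 + 5/4
D^1 f = -24x^5
matching coefficients of g against c_0 f + c_1 Df + … from the top degree down determines the c_i
solution: c_0 = 0, c_1 = -1

c_0 = 0, c_1 = -1


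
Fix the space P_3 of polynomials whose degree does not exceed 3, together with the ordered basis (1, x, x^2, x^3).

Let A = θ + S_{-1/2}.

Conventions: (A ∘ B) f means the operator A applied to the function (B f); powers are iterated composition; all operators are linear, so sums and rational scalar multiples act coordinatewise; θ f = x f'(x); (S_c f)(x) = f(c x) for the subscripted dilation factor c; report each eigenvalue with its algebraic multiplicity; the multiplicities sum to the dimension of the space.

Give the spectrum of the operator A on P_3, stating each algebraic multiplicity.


image of 1: 1
image of x: (1/2)x
image of x^2: (9/4)x^2
image of x^3: (23/8)x^3
the matrix is upper triangular; its diagonal is (1, 1/2, 9/4, 23/8)
for a triangular matrix the eigenvalues are the diagonal entries, with algebraic multiplicity their repetition count

λ = 1/2 (multiplicity 1), λ = 1 (multiplicity 1), λ = 9/4 (multiplicity 1), λ = 23/8 (multiplicity 1)


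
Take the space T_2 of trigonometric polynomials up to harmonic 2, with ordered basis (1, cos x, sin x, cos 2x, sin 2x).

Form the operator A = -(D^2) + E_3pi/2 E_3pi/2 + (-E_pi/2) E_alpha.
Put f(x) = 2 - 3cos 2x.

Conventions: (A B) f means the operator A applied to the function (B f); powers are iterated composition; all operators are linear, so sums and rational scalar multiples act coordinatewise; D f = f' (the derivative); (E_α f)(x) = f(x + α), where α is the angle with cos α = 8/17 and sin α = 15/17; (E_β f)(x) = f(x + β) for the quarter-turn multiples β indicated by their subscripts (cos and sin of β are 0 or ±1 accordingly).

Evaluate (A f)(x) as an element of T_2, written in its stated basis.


D f = 6sin 2x
D D f = 12cos 2x
(-(D^2)) f = -12cos 2x
E_3pi/2 f = 2 + 3cos 2x
E_3pi/2 E_3pi/2 f = 2 - 3cos 2x
E_alpha f = 2 + (483/289)cos 2x + (720/289)sin 2x
E_pi/2 E_alpha f = 2 - (483/289)cos 2x - (720/289)sin 2x
(-E_pi/2) E_alpha f = -2 + (483/289)cos 2x + (720/289)sin 2x
(-(D^2) + E_3pi/2 E_3pi/2 + (-E_pi/2) E_alpha) f = -(3852/289)cos 2x + (720/289)sin 2x

the result is g(x) = -(3852/289)cos 2x + (720/289)sin 2x


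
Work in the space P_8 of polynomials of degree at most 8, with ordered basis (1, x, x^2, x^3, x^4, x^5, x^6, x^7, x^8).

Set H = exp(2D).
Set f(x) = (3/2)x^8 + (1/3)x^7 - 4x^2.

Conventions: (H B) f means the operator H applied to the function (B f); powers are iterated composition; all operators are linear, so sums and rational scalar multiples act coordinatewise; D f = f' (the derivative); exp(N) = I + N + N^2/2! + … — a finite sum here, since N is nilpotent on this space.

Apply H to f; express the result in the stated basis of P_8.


the image equals g(x) = (3/2)x^8 + (73/3)x^7 + (518/3)x^6 + 700x^5 + (5320/3)x^4 + (8624/3)x^3 + 2908x^2 + (5008/3)x + 1232/3

order-1 term: 24x^7 + (14/3)x^6 - 16x
order-2 term: 168x^6 + 28x^5 - 16
order-3 term: 672x^5 + (280/3)x^4
order-4 term: 1680x^4 + (560/3)x^3
order-5 term: 2688x^3 + 224x^2
order-6 term: 2688x^2 + (448/3)x
order-7 term: 1536x + 128/3
order-8 term: 384
the series for exp(2D) f terminates at order 8
exp(2D) f = (3/2)x^8 + (73/3)x^7 + (518/3)x^6 + 700x^5 + (5320/3)x^4 + (8624/3)x^3 + 2908x^2 + (5008/3)x + 1232/3


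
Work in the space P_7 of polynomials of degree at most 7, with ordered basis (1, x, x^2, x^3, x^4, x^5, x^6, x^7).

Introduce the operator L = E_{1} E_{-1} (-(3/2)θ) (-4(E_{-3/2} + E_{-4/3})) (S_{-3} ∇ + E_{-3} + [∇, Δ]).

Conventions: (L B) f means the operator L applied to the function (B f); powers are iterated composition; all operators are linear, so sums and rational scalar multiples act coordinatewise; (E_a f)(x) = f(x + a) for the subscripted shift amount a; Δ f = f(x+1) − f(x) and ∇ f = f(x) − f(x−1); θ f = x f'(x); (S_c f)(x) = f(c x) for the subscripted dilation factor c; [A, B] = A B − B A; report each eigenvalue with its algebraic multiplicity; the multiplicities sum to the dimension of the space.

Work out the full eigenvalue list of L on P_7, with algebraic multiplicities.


λ = 0 (multiplicity 1), λ = 12 (multiplicity 1), λ = 24 (multiplicity 1), λ = 36 (multiplicity 1), λ = 48 (multiplicity 1), λ = 60 (multiplicity 1), λ = 72 (multiplicity 1), λ = 84 (multiplicity 1)

image of 1: 0
image of x: 12x
image of x^2: 24x^2 - 178x
image of x^3: 36x^3 + 330x^2 - (215/2)x
image of x^4: 48x^4 - 4524x^3 + 12530x^2 - (92501/9)x
image of x^5: 60x^5 + 18380x^4 - 65875x^3 + (642335/9)x^2 - (3514315/216)x
image of x^6: 72x^6 - 89070x^5 + 451450x^4 - (2672185/3)x^3 + (30311285/36)x^2 - (75243869/216)x
image of x^7: 84x^7 + 365190x^6 - (4543525/2)x^5 + (50899625/9)x^4 - (498158605/72)x^3 + (845673325/216)x^2 - (4759293665/7776)x
the matrix is upper triangular; its diagonal is (0, 12, 24, 36, 48, 60, 72, 84)
for a triangular matrix the eigenvalues are the diagonal entries, with algebraic multiplicity their repetition count


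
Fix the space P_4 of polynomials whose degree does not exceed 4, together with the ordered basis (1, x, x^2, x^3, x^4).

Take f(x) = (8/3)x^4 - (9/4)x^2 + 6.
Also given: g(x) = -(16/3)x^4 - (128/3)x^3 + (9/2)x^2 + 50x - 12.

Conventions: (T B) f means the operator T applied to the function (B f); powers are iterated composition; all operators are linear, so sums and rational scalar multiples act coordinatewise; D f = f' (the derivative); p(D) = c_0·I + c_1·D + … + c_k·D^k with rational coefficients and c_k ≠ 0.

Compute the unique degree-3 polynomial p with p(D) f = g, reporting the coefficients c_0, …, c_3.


c_0 = -2, c_1 = -4, c_2 = 0, c_3 = 1/2

D^0 f = (8/3)x^4 - (9/4)x^2 + 6
D^1 f = (32/3)x^3 - (9/2)x
D^2 f = 32x^2 - 9/2
D^3 f = 64x
matching coefficients of g against c_0 f + c_1 Df + … from the top degree down determines the c_i
solution: c_0 = -2, c_1 = -4, c_2 = 0, c_3 = 1/2


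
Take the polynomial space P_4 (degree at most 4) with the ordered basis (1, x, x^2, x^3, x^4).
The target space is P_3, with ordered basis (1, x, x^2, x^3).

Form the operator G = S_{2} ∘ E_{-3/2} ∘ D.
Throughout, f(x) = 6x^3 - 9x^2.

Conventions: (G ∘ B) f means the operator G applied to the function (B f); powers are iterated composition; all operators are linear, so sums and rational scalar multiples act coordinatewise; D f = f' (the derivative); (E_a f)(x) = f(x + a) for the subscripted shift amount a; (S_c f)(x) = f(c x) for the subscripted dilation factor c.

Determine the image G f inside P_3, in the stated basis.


the result is g(x) = 72x^2 - 144x + 135/2

D f = 18x^2 - 18x
E_{-3/2} D f = 18x^2 - 72x + 135/2
S_{2} E_{-3/2} D f = 72x^2 - 144x + 135/2


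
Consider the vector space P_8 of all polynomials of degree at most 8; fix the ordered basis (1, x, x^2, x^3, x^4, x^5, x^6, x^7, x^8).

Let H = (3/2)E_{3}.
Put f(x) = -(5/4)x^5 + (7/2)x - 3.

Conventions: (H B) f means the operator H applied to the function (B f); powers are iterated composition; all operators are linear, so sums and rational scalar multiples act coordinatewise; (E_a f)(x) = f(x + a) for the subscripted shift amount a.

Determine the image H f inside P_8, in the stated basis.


the result is g(x) = -(15/8)x^5 - (225/8)x^4 - (675/4)x^3 - (2025/4)x^2 - (6033/8)x - 3555/8

E_{3} f = -(5/4)x^5 - (75/4)x^4 - (225/2)x^3 - (675/2)x^2 - (2011/4)x - 1185/4
((3/2)E_{3}) f = -(15/8)x^5 - (225/8)x^4 - (675/4)x^3 - (2025/4)x^2 - (6033/8)x - 3555/8


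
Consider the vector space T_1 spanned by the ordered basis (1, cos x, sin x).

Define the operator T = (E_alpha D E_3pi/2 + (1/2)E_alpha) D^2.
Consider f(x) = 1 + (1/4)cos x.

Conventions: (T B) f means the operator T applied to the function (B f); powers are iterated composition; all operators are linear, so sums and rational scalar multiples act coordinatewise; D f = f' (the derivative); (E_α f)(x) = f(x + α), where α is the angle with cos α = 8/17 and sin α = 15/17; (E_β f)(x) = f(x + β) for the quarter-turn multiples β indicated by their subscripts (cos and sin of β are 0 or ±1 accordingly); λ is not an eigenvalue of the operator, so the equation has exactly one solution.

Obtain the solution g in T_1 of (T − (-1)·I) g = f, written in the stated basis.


write g with unknown coordinates in the stated basis and equate coefficients in (T − (-1)·I) g = f
solving from the highest basis element down gives g = 1 + (1/25)cos x - (9/50)sin x
check: T g = (21/100)cos x + (9/50)sin x
so T g − (-1)·g = 1 + (1/4)cos x = f ✓

g(x) = 1 + (1/25)cos x - (9/50)sin x


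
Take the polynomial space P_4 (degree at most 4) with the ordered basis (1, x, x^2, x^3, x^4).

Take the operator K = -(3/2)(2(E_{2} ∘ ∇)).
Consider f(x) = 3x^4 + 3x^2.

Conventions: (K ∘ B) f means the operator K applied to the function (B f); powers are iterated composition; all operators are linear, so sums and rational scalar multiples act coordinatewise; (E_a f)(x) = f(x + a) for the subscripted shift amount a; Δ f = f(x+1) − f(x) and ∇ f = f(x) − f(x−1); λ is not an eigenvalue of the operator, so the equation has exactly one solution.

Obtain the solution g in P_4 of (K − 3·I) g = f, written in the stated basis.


write g with unknown coordinates in the stated basis and equate coefficients in (K − 3·I) g = f
solving from the highest basis element down gives g = -x^4 + 4x^3 + 5x^2 - 18x - 10
check: K g = 12x^3 + 18x^2 - 54x - 30
so K g − 3·g = 3x^4 + 3x^2 = f ✓

the image equals g(x) = -x^4 + 4x^3 + 5x^2 - 18x - 10


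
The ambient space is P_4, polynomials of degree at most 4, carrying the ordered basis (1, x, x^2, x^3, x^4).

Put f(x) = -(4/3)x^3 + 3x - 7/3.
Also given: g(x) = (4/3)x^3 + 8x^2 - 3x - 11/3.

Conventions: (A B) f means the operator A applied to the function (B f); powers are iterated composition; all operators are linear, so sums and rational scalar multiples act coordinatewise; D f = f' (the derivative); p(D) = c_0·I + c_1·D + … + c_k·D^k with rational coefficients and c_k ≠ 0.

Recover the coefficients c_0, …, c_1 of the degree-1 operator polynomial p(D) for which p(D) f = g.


D^0 f = -(4/3)x^3 + 3x - 7/3
D^1 f = -4x^2 + 3
matching coefficients of g against c_0 f + c_1 Df + … from the top degree down determines the c_i
solution: c_0 = -1, c_1 = -2

c_0 = -1, c_1 = -2


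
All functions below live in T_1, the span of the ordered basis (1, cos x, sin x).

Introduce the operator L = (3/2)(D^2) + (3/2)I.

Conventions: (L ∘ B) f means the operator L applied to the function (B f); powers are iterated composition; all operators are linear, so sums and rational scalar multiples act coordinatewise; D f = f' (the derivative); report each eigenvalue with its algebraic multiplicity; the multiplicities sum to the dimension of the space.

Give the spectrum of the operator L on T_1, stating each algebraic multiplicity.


image of 1: 3/2
image of cos x: 0
image of sin x: 0
the matrix is diagonal; its diagonal is (3/2, 0, 0)
for a triangular matrix the eigenvalues are the diagonal entries, with algebraic multiplicity their repetition count

λ = 0 (multiplicity 2), λ = 3/2 (multiplicity 1)


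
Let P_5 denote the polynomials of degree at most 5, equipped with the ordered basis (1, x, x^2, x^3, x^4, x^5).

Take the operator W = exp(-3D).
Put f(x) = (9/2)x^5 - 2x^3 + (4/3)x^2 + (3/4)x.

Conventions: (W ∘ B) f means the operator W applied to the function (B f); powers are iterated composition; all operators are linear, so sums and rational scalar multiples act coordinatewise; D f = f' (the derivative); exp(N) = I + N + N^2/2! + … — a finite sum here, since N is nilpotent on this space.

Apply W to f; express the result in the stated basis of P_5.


the result is g(x) = (9/2)x^5 - (135/2)x^4 + 403x^3 - (3587/3)x^2 + (7045/4)x - 4119/4

order-1 term: -(135/2)x^4 + 18x^2 - 8x - 9/4
order-2 term: 405x^3 - 54x + 12
order-3 term: -1215x^2 + 54
order-4 term: (3645/2)x
order-5 term: -2187/2
the series for exp(-3D) f terminates at order 5
exp(-3D) f = (9/2)x^5 - (135/2)x^4 + 403x^3 - (3587/3)x^2 + (7045/4)x - 4119/4


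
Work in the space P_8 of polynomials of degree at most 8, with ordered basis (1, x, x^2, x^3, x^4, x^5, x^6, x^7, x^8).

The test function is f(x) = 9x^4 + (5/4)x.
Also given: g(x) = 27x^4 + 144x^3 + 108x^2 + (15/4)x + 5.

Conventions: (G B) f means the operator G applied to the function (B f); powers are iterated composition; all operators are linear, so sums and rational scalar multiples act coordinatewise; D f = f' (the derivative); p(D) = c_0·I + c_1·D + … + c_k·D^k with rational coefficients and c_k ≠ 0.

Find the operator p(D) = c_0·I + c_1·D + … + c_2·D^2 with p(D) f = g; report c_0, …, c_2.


p(D) = 3·I + 4·D + D^2, i.e. c_0 = 3, c_1 = 4, c_2 = 1

D^0 f = 9x^4 + (5/4)x
D^1 f = 36x^3 + 5/4
D^2 f = 108x^2
matching coefficients of g against c_0 f + c_1 Df + … from the top degree down determines the c_i
solution: c_0 = 3, c_1 = 4, c_2 = 1


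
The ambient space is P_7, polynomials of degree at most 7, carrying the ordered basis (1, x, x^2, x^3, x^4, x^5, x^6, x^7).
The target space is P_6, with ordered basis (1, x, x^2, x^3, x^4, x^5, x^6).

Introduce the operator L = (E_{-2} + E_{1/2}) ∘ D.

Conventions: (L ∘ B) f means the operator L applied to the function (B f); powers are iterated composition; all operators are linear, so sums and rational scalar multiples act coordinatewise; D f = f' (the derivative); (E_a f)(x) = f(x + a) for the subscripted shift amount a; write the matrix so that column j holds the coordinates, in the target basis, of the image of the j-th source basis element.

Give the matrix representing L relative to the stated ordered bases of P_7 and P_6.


image of 1: 0
image of x: 2
image of x^2: 4x - 3
image of x^3: 6x^2 - 9x + 51/4
image of x^4: 8x^3 - 18x^2 + 51x - 63/2
image of x^5: 10x^4 - 30x^3 + (255/2)x^2 - (315/2)x + 1285/16
image of x^6: 12x^5 - 45x^4 + 255x^3 - (945/2)x^2 + (3855/8)x - 3069/16
image of x^7: 14x^6 - 63x^5 + (1785/4)x^4 - (2205/2)x^3 + (26985/16)x^2 - (21483/16)x + 28679/64
each image's coordinates form column j of the matrix

the matrix is [[0, 2, -3, 51/4, -63/2, 1285/16, -3069/16, 28679/64]; [0, 0, 4, -9, 51, -315/2, 3855/8, -21483/16]; [0, 0, 0, 6, -18, 255/2, -945/2, 26985/16]; [0, 0, 0, 0, 8, -30, 255, -2205/2]; [0, 0, 0, 0, 0, 10, -45, 1785/4]; [0, 0, 0, 0, 0, 0, 12, -63]; [0, 0, 0, 0, 0, 0, 0, 14]] (rows listed top to bottom)


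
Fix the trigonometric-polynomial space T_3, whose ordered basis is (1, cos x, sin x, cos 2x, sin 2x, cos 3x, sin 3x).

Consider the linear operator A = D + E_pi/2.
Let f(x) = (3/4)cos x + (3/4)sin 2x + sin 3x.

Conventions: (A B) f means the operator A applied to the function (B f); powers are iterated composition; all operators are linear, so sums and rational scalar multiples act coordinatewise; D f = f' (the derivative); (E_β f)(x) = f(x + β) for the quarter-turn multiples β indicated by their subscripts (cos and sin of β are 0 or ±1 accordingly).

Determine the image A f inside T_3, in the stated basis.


the result is g(x) = -(3/2)sin x + (3/2)cos 2x - (3/4)sin 2x + 2cos 3x

D f = -(3/4)sin x + (3/2)cos 2x + 3cos 3x
E_pi/2 f = -(3/4)sin x - (3/4)sin 2x - cos 3x
(D + E_pi/2) f = -(3/2)sin x + (3/2)cos 2x - (3/4)sin 2x + 2cos 3x


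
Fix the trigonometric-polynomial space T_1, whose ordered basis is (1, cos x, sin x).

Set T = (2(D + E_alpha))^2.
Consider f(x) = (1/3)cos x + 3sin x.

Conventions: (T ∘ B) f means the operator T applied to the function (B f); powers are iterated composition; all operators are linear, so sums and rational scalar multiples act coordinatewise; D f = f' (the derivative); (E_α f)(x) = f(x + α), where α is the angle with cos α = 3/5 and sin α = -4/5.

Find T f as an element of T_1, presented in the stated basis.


the result is g(x) = (248/75)cos x + (88/25)sin x

D f = 3cos x - (1/3)sin x
E_alpha f = -(11/5)cos x + (31/15)sin x
(D + E_alpha) f = (4/5)cos x + (26/15)sin x
(2(D + E_alpha)) f = (8/5)cos x + (52/15)sin x
D (2(D + E_alpha)) f = (52/15)cos x - (8/5)sin x
E_alpha (2(D + E_alpha)) f = -(136/75)cos x + (84/25)sin x
(D + E_alpha) (2(D + E_alpha)) f = (124/75)cos x + (44/25)sin x
(2(D + E_alpha)) (2(D + E_alpha)) f = (248/75)cos x + (88/25)sin x


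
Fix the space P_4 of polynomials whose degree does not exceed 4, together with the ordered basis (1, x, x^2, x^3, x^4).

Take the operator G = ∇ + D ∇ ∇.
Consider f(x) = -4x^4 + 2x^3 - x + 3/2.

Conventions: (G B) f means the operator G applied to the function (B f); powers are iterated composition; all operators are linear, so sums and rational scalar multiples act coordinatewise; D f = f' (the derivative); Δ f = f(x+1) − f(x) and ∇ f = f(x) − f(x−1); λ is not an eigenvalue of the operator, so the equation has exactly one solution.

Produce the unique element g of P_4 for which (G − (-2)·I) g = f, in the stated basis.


g(x) = -2x^4 + 5x^3 - (27/2)x^2 + (97/2)x - 291/4

write g with unknown coordinates in the stated basis and equate coefficients in (G − (-2)·I) g = f
solving from the highest basis element down gives g = -2x^4 + 5x^3 - (27/2)x^2 + (97/2)x - 291/4
check: G g = -8x^3 + 27x^2 - 98x + 147
so G g − (-2)·g = -4x^4 + 2x^3 - x + 3/2 = f ✓


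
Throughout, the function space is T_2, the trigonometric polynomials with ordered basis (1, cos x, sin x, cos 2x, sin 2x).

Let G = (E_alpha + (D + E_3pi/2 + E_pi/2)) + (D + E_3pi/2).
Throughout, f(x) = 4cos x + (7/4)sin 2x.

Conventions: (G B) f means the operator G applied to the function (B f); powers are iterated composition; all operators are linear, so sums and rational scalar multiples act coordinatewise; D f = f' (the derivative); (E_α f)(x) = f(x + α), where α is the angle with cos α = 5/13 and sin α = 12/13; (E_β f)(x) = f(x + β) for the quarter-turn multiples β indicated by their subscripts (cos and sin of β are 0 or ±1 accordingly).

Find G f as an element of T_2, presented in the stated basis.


E_alpha f = (20/13)cos x - (48/13)sin x + (210/169)cos 2x - (833/676)sin 2x
D f = -4sin x + (7/2)cos 2x
E_3pi/2 f = 4sin x - (7/4)sin 2x
E_pi/2 f = -4sin x - (7/4)sin 2x
(D + E_3pi/2 + E_pi/2) f = -4sin x + (7/2)cos 2x - (7/2)sin 2x
(E_alpha + (D + E_3pi/2 + E_pi/2)) f = (20/13)cos x - (100/13)sin x + (1603/338)cos 2x - (3199/676)sin 2x
D f = -4sin x + (7/2)cos 2x
E_3pi/2 f = 4sin x - (7/4)sin 2x
(D + E_3pi/2) f = (7/2)cos 2x - (7/4)sin 2x
((E_alpha + (D + E_3pi/2 + E_pi/2)) + (D + E_3pi/2)) f = (20/13)cos x - (100/13)sin x + (1393/169)cos 2x - (2191/338)sin 2x

the result is g(x) = (20/13)cos x - (100/13)sin x + (1393/169)cos 2x - (2191/338)sin 2x


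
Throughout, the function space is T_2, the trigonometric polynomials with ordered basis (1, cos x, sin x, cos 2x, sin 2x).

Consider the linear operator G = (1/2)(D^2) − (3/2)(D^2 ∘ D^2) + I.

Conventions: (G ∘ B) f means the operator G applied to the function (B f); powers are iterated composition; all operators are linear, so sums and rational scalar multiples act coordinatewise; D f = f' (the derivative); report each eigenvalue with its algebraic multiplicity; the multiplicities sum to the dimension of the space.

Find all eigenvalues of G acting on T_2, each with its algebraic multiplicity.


image of 1: 1
image of cos x: -cos x
image of sin x: -sin x
image of cos 2x: -25cos 2x
image of sin 2x: -25sin 2x
the matrix is diagonal; its diagonal is (1, -1, -1, -25, -25)
for a triangular matrix the eigenvalues are the diagonal entries, with algebraic multiplicity their repetition count

λ = -25 (multiplicity 2), λ = -1 (multiplicity 2), λ = 1 (multiplicity 1)


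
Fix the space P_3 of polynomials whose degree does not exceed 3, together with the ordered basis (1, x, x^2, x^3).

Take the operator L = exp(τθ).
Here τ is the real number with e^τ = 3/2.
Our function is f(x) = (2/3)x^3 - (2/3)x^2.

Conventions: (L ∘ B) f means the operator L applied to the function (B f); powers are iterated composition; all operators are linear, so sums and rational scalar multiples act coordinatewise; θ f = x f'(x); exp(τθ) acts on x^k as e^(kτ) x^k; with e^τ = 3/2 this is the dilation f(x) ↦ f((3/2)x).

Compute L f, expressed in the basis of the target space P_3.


exp(τθ) x^k = e^(kτ) x^k; with e^τ = 3/2 this sends x^k to (3/2)^k x^k
x^2 ↦ 9/4 x^2
x^3 ↦ 27/8 x^3
applying this coordinatewise to f: exp(τθ) f = (9/4)x^3 - (3/2)x^2

the result is g(x) = (9/4)x^3 - (3/2)x^2


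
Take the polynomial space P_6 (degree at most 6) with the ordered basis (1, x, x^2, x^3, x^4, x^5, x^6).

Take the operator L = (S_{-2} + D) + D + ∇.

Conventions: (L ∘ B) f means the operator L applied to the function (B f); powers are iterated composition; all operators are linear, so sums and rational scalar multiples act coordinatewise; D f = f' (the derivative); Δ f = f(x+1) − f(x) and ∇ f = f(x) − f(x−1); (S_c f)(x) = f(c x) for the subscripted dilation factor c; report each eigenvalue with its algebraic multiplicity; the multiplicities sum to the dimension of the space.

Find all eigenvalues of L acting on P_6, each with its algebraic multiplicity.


image of 1: 1
image of x: -2x + 3
image of x^2: 4x^2 + 6x - 1
image of x^3: -8x^3 + 9x^2 - 3x + 1
image of x^4: 16x^4 + 12x^3 - 6x^2 + 4x - 1
image of x^5: -32x^5 + 15x^4 - 10x^3 + 10x^2 - 5x + 1
image of x^6: 64x^6 + 18x^5 - 15x^4 + 20x^3 - 15x^2 + 6x - 1
the matrix is upper triangular; its diagonal is (1, -2, 4, -8, 16, -32, 64)
for a triangular matrix the eigenvalues are the diagonal entries, with algebraic multiplicity their repetition count

λ = -32 (multiplicity 1), λ = -8 (multiplicity 1), λ = -2 (multiplicity 1), λ = 1 (multiplicity 1), λ = 4 (multiplicity 1), λ = 16 (multiplicity 1), λ = 64 (multiplicity 1)
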